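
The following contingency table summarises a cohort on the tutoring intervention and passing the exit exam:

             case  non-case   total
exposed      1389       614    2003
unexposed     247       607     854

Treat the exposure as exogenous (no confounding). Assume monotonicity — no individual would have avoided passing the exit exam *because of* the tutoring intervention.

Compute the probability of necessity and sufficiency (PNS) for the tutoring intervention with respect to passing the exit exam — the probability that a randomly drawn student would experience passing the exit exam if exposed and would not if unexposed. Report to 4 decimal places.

PNS ≈ 0.4042

p₁ = P(outcome | exposed) = 1389/2003 = 0.69346
p₀ = P(outcome | unexposed) = 247/854 = 0.28923
Under exogeneity and monotonicity, PNS = p₁ − p₀.
PNS = 0.69346 − 0.28923 = 0.40423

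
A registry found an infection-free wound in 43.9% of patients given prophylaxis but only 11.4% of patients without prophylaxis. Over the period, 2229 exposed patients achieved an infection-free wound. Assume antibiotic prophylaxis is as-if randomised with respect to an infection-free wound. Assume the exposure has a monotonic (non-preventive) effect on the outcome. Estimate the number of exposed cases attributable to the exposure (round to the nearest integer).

p₁ = 0.439, p₀ = 0.114.
PN = (p₁ − p₀)/p₁ = (0.439 − 0.114) / 0.439 ≈ 0.74032.
Attributable cases ≈ PN × (exposed cases) = 0.74032 × 2229 ≈ 1650.17.

about 1650 cases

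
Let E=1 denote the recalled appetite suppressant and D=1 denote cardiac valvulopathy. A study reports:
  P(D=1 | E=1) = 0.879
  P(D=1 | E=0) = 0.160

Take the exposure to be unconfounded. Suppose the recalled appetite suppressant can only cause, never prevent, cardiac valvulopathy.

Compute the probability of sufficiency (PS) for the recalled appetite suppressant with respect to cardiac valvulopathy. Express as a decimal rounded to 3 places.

Let p₁ = 0.879, p₀ = 0.16.
Under exogeneity and monotonicity, PS = (p₁ − p₀) / (1 − p₀).
PS = (0.879 − 0.16) / (1 − 0.16) = 0.719 / 0.84 ≈ 0.8560

PS ≈ 0.856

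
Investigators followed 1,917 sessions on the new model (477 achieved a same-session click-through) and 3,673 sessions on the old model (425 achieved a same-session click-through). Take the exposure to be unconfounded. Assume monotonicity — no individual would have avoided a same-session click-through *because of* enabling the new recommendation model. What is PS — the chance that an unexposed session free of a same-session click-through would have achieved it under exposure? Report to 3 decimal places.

p₁ = P(outcome | exposed) = 477/1917 = 0.24883
p₀ = P(outcome | unexposed) = 425/3673 = 0.11571
Under exogeneity and monotonicity, PS = (p₁ − p₀) / (1 − p₀).
PS = (0.24883 − 0.11571) / (1 − 0.11571) = 0.13312 / 0.88429 ≈ 0.1505

PS ≈ 0.151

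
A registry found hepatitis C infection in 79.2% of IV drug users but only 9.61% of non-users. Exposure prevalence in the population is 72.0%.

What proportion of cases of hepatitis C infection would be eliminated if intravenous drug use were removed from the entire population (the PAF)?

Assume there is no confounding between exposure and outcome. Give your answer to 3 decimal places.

PAF ≈ 0.839

p₁ = 0.792, p₀ = 0.0961.
Overall risk P(Y=1) = π·p₁ + (1−π)·p₀ = 0.72×0.792 + 0.28×0.0961 = 0.59715.
Under exogeneity, PAF = [P(Y=1) − p₀] / P(Y=1).
PAF = (0.59715 − 0.0961) / 0.59715 ≈ 0.8391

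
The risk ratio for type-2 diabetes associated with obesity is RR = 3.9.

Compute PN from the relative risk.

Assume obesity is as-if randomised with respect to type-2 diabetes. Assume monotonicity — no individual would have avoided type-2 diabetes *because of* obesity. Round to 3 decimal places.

Under exogeneity and monotonicity, PN = (RR − 1) / RR = 1 − 1/RR.
PN = (3.9 − 1) / 3.9 = 2.9 / 3.9 ≈ 0.7436

PN ≈ 0.744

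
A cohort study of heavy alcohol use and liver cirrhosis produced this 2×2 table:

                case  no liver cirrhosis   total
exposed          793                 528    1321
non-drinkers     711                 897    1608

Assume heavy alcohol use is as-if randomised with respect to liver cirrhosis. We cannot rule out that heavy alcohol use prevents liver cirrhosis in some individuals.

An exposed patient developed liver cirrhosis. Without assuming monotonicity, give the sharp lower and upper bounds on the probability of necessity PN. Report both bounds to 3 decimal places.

0.263 ≤ PN ≤ 0.929

p₁ = P(outcome | exposed) = 793/1321 = 0.6003
p₀ = P(outcome | unexposed) = 711/1608 = 0.44216
Under exogeneity alone the bounds on PN are max{0,(p₁−p₀)/p₁} ≤ PN ≤ min{1,(1−p₀)/p₁}.
  lower = (p₁ − p₀)/p₁ = 0.15814 / 0.6003 ≈ 0.2634
  upper = min{1, (1 − p₀)/p₁} = 0.55784 / 0.6003 ≈ 0.9293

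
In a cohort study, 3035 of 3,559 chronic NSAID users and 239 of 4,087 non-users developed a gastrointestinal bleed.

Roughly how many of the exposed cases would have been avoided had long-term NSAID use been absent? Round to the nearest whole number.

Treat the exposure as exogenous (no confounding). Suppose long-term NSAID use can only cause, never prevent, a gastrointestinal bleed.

p₁ = P(outcome | exposed) = 3035/3559 = 0.85277
p₀ = P(outcome | unexposed) = 239/4087 = 0.058478
PN = (p₁ − p₀)/p₁ = (0.85277 − 0.058478) / 0.85277 ≈ 0.93143.
Attributable cases ≈ PN × (exposed cases) = 0.93143 × 3035 ≈ 2826.88.

about 2827 cases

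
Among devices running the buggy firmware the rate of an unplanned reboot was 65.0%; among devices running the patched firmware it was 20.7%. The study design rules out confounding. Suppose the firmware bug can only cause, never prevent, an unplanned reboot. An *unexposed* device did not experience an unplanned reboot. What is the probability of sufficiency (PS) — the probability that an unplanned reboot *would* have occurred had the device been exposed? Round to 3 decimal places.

PS ≈ 0.559

p₁ = 0.65, p₀ = 0.207.
Under exogeneity and monotonicity, PS = (p₁ − p₀) / (1 − p₀).
PS = (0.65 − 0.207) / (1 − 0.207) = 0.443 / 0.793 ≈ 0.5586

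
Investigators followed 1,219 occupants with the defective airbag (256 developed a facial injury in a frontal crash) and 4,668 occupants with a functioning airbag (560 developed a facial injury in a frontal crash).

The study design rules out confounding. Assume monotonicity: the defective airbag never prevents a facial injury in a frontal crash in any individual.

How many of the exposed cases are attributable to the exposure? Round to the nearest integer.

about 110 cases

p₁ = P(outcome | exposed) = 256/1219 = 0.21001
p₀ = P(outcome | unexposed) = 560/4668 = 0.11997
PN = (p₁ − p₀)/p₁ = (0.21001 − 0.11997) / 0.21001 ≈ 0.42876.
Attributable cases ≈ PN × (exposed cases) = 0.42876 × 256 ≈ 109.76.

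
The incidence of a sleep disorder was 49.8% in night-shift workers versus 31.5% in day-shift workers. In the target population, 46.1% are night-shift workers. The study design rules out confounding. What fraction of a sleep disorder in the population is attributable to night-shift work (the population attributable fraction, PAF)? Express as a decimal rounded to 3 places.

p₁ = 0.498, p₀ = 0.315.
Overall risk P(Y=1) = π·p₁ + (1−π)·p₀ = 0.461×0.498 + 0.539×0.315 = 0.39936.
Under exogeneity, PAF = [P(Y=1) − p₀] / P(Y=1).
PAF = (0.39936 − 0.315) / 0.39936 ≈ 0.2112

PAF ≈ 0.211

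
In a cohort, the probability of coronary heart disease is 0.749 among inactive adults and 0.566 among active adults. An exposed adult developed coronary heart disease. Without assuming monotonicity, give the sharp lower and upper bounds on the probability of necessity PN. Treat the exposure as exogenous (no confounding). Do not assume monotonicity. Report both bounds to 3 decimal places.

0.244 ≤ PN ≤ 0.579

Let p₁ = 0.749, p₀ = 0.566.
Under exogeneity alone the bounds on PN are max{0,(p₁−p₀)/p₁} ≤ PN ≤ min{1,(1−p₀)/p₁}.
  lower = (p₁ − p₀)/p₁ = 0.183 / 0.749 ≈ 0.2443
  upper = min{1, (1 − p₀)/p₁} = 0.434 / 0.749 ≈ 0.5794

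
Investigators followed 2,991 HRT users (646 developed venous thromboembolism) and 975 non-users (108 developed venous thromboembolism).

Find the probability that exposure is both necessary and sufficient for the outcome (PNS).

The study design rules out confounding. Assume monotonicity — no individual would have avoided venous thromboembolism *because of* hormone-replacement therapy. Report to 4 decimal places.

PNS ≈ 0.1052

p₁ = P(outcome | exposed) = 646/2991 = 0.21598
p₀ = P(outcome | unexposed) = 108/975 = 0.11077
Under exogeneity and monotonicity, PNS = p₁ − p₀.
PNS = 0.21598 − 0.11077 = 0.10521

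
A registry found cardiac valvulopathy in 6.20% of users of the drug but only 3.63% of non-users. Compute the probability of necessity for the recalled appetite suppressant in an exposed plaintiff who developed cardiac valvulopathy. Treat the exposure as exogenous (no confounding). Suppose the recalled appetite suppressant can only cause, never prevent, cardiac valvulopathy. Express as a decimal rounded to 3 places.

PN ≈ 0.415

p₁ = 0.062, p₀ = 0.0363.
Under exogeneity and monotonicity, PN = (p₁ − p₀) / p₁.
PN = (0.062 − 0.0363) / 0.062 = 0.0257 / 0.062 ≈ 0.4145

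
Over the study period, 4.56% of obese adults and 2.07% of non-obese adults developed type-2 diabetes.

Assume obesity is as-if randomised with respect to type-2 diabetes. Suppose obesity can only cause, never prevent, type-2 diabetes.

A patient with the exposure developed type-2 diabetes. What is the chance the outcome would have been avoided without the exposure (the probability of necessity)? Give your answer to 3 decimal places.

p₁ = 0.0456, p₀ = 0.0207.
Under exogeneity and monotonicity, PN = (p₁ − p₀) / p₁.
PN = (0.0456 − 0.0207) / 0.0456 = 0.0249 / 0.0456 ≈ 0.5461

PN ≈ 0.546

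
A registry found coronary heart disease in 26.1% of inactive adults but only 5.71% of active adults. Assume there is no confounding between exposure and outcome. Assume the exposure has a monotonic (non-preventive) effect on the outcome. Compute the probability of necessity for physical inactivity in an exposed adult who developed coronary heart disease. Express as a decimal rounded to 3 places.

p₁ = 0.261, p₀ = 0.0571.
Under exogeneity and monotonicity, PN = (p₁ − p₀) / p₁.
PN = (0.261 − 0.0571) / 0.261 = 0.2039 / 0.261 ≈ 0.7812

PN ≈ 0.781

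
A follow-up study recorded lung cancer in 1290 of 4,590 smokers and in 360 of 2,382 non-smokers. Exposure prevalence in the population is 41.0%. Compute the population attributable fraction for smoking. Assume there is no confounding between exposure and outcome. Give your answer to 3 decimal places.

p₁ = P(outcome | exposed) = 1290/4590 = 0.28105
p₀ = P(outcome | unexposed) = 360/2382 = 0.15113
Overall risk P(Y=1) = π·p₁ + (1−π)·p₀ = 0.41×0.28105 + 0.59×0.15113 = 0.2044.
Under exogeneity, PAF = [P(Y=1) − p₀] / P(Y=1).
PAF = (0.2044 − 0.15113) / 0.2044 ≈ 0.2606

PAF ≈ 0.261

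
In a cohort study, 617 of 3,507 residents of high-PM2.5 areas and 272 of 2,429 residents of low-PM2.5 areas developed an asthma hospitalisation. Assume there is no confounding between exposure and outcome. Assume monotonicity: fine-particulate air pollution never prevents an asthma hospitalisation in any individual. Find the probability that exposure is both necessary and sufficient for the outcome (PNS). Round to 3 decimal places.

p₁ = P(outcome | exposed) = 617/3507 = 0.17593
p₀ = P(outcome | unexposed) = 272/2429 = 0.11198
Under exogeneity and monotonicity, PNS = p₁ − p₀.
PNS = 0.17593 − 0.11198 = 0.063954

PNS ≈ 0.064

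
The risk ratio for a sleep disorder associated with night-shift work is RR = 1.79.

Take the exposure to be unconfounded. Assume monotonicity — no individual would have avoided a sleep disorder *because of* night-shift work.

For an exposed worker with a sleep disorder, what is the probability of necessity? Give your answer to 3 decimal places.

Under exogeneity and monotonicity, PN = (RR − 1) / RR = 1 − 1/RR.
PN = (1.79 − 1) / 1.79 = 0.79 / 1.79 ≈ 0.4413

PN ≈ 0.441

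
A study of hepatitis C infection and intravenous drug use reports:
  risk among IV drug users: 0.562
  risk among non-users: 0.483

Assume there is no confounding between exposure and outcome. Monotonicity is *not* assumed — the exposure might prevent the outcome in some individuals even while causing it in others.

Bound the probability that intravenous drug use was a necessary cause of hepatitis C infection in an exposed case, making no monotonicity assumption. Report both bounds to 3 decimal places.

0.141 ≤ PN ≤ 0.920

Let p₁ = 0.562, p₀ = 0.483.
Under exogeneity alone the bounds on PN are max{0,(p₁−p₀)/p₁} ≤ PN ≤ min{1,(1−p₀)/p₁}.
  lower = (p₁ − p₀)/p₁ = 0.079 / 0.562 ≈ 0.1406
  upper = min{1, (1 − p₀)/p₁} = 0.517 / 0.562 ≈ 0.9199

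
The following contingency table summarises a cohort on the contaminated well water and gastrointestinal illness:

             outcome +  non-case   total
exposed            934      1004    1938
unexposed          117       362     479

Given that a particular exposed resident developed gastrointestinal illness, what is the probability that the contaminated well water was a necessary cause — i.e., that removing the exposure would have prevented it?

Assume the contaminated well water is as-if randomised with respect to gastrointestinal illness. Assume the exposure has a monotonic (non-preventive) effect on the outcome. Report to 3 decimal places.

p₁ = P(outcome | exposed) = 934/1938 = 0.48194
p₀ = P(outcome | unexposed) = 117/479 = 0.24426
Under exogeneity and monotonicity, PN = (p₁ − p₀)/p₁.
PN = (0.48194 − 0.24426) / 0.48194 ≈ 0.4932

PN ≈ 0.493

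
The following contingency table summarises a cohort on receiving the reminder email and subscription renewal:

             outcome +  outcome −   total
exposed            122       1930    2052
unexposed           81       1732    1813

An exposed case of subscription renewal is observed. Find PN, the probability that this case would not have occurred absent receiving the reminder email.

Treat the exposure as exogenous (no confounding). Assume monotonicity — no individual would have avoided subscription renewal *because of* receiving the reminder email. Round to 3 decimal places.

p₁ = P(outcome | exposed) = 122/2052 = 0.059454
p₀ = P(outcome | unexposed) = 81/1813 = 0.044677
Under exogeneity and monotonicity, PN = (p₁ − p₀)/p₁.
PN = (0.059454 − 0.044677) / 0.059454 ≈ 0.2485

PN ≈ 0.249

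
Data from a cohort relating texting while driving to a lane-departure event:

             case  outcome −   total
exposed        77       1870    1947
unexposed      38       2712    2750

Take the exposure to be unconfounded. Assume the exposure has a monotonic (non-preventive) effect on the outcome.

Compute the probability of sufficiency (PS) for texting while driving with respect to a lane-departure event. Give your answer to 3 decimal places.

p₁ = P(outcome | exposed) = 77/1947 = 0.039548
p₀ = P(outcome | unexposed) = 38/2750 = 0.013818
Under exogeneity and monotonicity, PS = (p₁ − p₀) / (1 − p₀).
PS = (0.039548 − 0.013818) / (1 − 0.013818) = 0.02573 / 0.98618 ≈ 0.0261

PS ≈ 0.026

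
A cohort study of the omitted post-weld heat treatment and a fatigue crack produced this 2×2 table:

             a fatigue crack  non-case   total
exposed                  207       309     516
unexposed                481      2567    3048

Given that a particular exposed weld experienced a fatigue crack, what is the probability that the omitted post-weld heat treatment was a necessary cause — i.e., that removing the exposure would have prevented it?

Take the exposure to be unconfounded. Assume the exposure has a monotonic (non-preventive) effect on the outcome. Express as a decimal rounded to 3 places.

PN ≈ 0.607

p₁ = P(outcome | exposed) = 207/516 = 0.40116
p₀ = P(outcome | unexposed) = 481/3048 = 0.15781
Under exogeneity and monotonicity, PN = (p₁ − p₀)/p₁.
PN = (0.40116 − 0.15781) / 0.40116 ≈ 0.6066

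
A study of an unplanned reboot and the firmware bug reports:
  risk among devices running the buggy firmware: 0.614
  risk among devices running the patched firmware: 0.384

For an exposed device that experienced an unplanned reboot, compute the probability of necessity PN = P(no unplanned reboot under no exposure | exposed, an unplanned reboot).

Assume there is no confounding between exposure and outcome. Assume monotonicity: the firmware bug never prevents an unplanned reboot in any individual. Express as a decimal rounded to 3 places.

Let p₁ = 0.614, p₀ = 0.384.
Under exogeneity and monotonicity, PN = (p₁ − p₀) / p₁.
PN = (0.614 − 0.384) / 0.614 = 0.23 / 0.614 ≈ 0.3746

PN ≈ 0.375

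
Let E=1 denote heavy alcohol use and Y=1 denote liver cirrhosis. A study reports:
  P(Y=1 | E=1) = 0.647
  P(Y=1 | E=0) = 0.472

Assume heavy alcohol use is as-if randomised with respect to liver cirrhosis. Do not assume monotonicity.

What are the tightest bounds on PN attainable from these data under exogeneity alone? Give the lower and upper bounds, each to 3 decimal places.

0.270 ≤ PN ≤ 0.816

Let p₁ = 0.647, p₀ = 0.472.
Under exogeneity alone the bounds on PN are max{0,(p₁−p₀)/p₁} ≤ PN ≤ min{1,(1−p₀)/p₁}.
  lower = (p₁ − p₀)/p₁ = 0.175 / 0.647 ≈ 0.2705
  upper = min{1, (1 − p₀)/p₁} = 0.528 / 0.647 ≈ 0.8161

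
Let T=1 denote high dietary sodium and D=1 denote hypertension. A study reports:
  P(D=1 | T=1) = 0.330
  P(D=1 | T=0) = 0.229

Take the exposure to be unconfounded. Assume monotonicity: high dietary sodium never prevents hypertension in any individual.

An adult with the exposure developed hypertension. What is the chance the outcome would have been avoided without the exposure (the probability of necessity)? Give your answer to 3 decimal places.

PN ≈ 0.306

Let p₁ = 0.33, p₀ = 0.229.
Under exogeneity and monotonicity, PN = (p₁ − p₀) / p₁.
PN = (0.33 − 0.229) / 0.33 = 0.101 / 0.33 ≈ 0.3061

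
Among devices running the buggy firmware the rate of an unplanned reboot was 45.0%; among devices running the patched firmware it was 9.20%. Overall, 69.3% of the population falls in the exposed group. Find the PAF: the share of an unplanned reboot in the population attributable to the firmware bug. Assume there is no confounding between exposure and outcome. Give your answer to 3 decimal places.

p₁ = 0.45, p₀ = 0.092.
Overall risk P(Y=1) = π·p₁ + (1−π)·p₀ = 0.693×0.45 + 0.307×0.092 = 0.34009.
Under exogeneity, PAF = [P(Y=1) − p₀] / P(Y=1).
PAF = (0.34009 − 0.092) / 0.34009 ≈ 0.7295

PAF ≈ 0.729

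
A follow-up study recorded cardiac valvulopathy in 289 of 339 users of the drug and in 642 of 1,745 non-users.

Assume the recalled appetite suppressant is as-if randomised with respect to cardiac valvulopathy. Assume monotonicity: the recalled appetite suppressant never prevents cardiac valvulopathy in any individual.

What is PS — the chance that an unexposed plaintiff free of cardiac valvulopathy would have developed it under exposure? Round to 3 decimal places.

PS ≈ 0.767

p₁ = P(outcome | exposed) = 289/339 = 0.85251
p₀ = P(outcome | unexposed) = 642/1745 = 0.36791
Under exogeneity and monotonicity, PS = (p₁ − p₀) / (1 − p₀).
PS = (0.85251 − 0.36791) / (1 − 0.36791) = 0.4846 / 0.63209 ≈ 0.7667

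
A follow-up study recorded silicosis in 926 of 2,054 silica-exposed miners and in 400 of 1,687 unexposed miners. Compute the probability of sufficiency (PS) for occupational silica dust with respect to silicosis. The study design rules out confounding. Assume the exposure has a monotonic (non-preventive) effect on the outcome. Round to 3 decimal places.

PS ≈ 0.280

p₁ = P(outcome | exposed) = 926/2054 = 0.45083
p₀ = P(outcome | unexposed) = 400/1687 = 0.23711
Under exogeneity and monotonicity, PS = (p₁ − p₀) / (1 − p₀).
PS = (0.45083 − 0.23711) / (1 − 0.23711) = 0.21372 / 0.76289 ≈ 0.2801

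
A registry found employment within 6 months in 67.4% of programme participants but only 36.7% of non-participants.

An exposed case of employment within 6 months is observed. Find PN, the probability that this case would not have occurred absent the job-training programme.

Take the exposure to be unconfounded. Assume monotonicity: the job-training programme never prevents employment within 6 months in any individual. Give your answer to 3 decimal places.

PN ≈ 0.455

p₁ = 0.674, p₀ = 0.367.
Under exogeneity and monotonicity, PN = (p₁ − p₀) / p₁.
PN = (0.674 − 0.367) / 0.674 = 0.307 / 0.674 ≈ 0.4555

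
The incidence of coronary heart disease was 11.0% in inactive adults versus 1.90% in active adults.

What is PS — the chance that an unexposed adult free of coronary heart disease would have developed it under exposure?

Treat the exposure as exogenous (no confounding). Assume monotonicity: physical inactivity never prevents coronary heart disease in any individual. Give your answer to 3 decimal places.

PS ≈ 0.093

p₁ = 0.11, p₀ = 0.019.
Under exogeneity and monotonicity, PS = (p₁ − p₀) / (1 − p₀).
PS = (0.11 − 0.019) / (1 − 0.019) = 0.091 / 0.981 ≈ 0.0928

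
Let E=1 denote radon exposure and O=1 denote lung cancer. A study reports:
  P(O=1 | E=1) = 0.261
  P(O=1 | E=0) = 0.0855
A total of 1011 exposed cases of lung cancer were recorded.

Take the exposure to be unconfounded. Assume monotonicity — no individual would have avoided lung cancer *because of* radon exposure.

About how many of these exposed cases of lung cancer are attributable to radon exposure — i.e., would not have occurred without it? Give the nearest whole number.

about 680 cases

Let p₁ = 0.261, p₀ = 0.0855.
PN = (p₁ − p₀)/p₁ = (0.261 − 0.0855) / 0.261 ≈ 0.67241.
Attributable cases ≈ PN × (exposed cases) = 0.67241 × 1011 ≈ 679.81.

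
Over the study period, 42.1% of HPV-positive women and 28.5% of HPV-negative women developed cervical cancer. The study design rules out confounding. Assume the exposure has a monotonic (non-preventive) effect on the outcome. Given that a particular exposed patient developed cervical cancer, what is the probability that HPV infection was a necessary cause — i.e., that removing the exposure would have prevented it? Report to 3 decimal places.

PN ≈ 0.323

p₁ = 0.421, p₀ = 0.285.
Under exogeneity and monotonicity, PN = (p₁ − p₀) / p₁.
PN = (0.421 − 0.285) / 0.421 = 0.136 / 0.421 ≈ 0.3230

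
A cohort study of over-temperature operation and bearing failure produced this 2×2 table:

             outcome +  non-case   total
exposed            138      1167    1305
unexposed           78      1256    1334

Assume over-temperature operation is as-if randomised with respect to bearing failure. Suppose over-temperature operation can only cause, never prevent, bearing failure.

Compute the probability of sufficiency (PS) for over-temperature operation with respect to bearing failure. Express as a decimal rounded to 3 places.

p₁ = P(outcome | exposed) = 138/1305 = 0.10575
p₀ = P(outcome | unexposed) = 78/1334 = 0.058471
Under exogeneity and monotonicity, PS = (p₁ − p₀)/(1 − p₀).
PS = (0.10575 − 0.058471) / 0.94153 ≈ 0.0502

PS ≈ 0.050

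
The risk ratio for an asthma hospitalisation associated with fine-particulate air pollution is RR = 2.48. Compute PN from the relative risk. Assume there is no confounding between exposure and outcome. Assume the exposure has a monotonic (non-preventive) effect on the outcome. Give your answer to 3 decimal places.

Under exogeneity and monotonicity, PN = (RR − 1) / RR = 1 − 1/RR.
PN = (2.48 − 1) / 2.48 = 1.48 / 2.48 ≈ 0.5968

PN ≈ 0.597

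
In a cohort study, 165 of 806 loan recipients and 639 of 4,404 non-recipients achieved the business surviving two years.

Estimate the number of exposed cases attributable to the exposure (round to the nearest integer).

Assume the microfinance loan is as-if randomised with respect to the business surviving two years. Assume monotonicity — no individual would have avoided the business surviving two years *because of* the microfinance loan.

p₁ = P(outcome | exposed) = 165/806 = 0.20471
p₀ = P(outcome | unexposed) = 639/4404 = 0.1451
PN = (p₁ − p₀)/p₁ = (0.20471 − 0.1451) / 0.20471 ≈ 0.29123.
Attributable cases ≈ PN × (exposed cases) = 0.29123 × 165 ≈ 48.05.

about 48 cases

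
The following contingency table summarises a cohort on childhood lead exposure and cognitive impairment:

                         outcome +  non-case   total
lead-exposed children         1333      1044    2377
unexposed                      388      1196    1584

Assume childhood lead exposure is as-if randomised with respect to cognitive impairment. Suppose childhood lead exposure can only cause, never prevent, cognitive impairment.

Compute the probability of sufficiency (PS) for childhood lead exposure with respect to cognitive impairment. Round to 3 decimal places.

PS ≈ 0.418

p₁ = P(outcome | exposed) = 1333/2377 = 0.56079
p₀ = P(outcome | unexposed) = 388/1584 = 0.24495
Under exogeneity and monotonicity, PS = (p₁ − p₀) / (1 − p₀).
PS = (0.56079 − 0.24495) / (1 − 0.24495) = 0.31584 / 0.75505 ≈ 0.4183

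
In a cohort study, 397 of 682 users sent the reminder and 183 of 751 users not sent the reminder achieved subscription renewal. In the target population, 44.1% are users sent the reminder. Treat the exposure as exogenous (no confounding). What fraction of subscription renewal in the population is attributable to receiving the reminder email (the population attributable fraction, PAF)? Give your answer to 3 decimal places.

p₁ = P(outcome | exposed) = 397/682 = 0.58211
p₀ = P(outcome | unexposed) = 183/751 = 0.24368
Overall risk P(Y=1) = π·p₁ + (1−π)·p₀ = 0.441×0.58211 + 0.559×0.24368 = 0.39293.
Under exogeneity, PAF = [P(Y=1) − p₀] / P(Y=1).
PAF = (0.39293 − 0.24368) / 0.39293 ≈ 0.3798

PAF ≈ 0.380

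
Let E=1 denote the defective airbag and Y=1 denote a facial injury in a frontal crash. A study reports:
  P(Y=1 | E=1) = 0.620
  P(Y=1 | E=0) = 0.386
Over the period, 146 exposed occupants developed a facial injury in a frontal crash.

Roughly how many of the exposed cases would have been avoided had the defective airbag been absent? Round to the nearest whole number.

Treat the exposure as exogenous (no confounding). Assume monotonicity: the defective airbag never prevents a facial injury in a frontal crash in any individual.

Let p₁ = 0.62, p₀ = 0.386.
PN = (p₁ − p₀)/p₁ = (0.62 − 0.386) / 0.62 ≈ 0.37742.
Attributable cases ≈ PN × (exposed cases) = 0.37742 × 146 ≈ 55.10.

about 55 cases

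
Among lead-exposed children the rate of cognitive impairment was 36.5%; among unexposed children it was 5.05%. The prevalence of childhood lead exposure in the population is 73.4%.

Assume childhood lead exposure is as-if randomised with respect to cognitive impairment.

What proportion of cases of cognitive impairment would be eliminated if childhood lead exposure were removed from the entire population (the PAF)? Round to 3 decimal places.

PAF ≈ 0.821

p₁ = 0.365, p₀ = 0.0505.
Overall risk P(Y=1) = π·p₁ + (1−π)·p₀ = 0.734×0.365 + 0.266×0.0505 = 0.28134.
Under exogeneity, PAF = [P(Y=1) − p₀] / P(Y=1).
PAF = (0.28134 − 0.0505) / 0.28134 ≈ 0.8205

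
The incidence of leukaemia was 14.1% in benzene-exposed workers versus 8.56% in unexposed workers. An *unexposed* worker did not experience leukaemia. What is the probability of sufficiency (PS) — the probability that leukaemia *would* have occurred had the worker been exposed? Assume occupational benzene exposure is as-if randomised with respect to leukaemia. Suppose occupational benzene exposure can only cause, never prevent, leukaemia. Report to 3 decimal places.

p₁ = 0.141, p₀ = 0.0856.
Under exogeneity and monotonicity, PS = (p₁ − p₀) / (1 − p₀).
PS = (0.141 − 0.0856) / (1 − 0.0856) = 0.0554 / 0.9144 ≈ 0.0606

PS ≈ 0.061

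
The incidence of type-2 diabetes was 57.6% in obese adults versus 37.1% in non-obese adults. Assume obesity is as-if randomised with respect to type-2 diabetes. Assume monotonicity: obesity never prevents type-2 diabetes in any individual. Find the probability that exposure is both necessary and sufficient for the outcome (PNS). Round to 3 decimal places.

PNS ≈ 0.205

p₁ = 0.576, p₀ = 0.371.
Under exogeneity and monotonicity, PNS = p₁ − p₀.
PNS = 0.576 − 0.371 = 0.205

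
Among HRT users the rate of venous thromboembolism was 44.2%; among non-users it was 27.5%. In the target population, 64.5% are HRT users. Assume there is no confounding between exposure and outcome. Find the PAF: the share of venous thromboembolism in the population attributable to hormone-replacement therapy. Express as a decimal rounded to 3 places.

PAF ≈ 0.281

p₁ = 0.442, p₀ = 0.275.
Overall risk P(Y=1) = π·p₁ + (1−π)·p₀ = 0.645×0.442 + 0.355×0.275 = 0.38272.
Under exogeneity, PAF = [P(Y=1) − p₀] / P(Y=1).
PAF = (0.38272 − 0.275) / 0.38272 ≈ 0.2814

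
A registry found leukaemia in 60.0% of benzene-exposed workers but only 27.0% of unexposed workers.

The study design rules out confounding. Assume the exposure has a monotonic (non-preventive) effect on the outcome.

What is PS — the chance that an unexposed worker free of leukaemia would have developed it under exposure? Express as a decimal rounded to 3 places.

PS ≈ 0.452

p₁ = 0.6, p₀ = 0.27.
Under exogeneity and monotonicity, PS = (p₁ − p₀) / (1 − p₀).
PS = (0.6 − 0.27) / (1 − 0.27) = 0.33 / 0.73 ≈ 0.4521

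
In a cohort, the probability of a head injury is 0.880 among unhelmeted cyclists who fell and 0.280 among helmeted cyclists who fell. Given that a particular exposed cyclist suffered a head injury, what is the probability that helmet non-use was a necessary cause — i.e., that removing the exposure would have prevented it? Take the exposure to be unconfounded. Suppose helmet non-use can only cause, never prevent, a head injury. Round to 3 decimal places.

PN ≈ 0.682

Let p₁ = 0.88, p₀ = 0.28.
Under exogeneity and monotonicity, PN = (p₁ − p₀) / p₁.
PN = (0.88 − 0.28) / 0.88 = 0.6 / 0.88 ≈ 0.6818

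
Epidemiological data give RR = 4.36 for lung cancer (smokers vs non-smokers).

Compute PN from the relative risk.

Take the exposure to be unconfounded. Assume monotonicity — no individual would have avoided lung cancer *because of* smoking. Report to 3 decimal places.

Under exogeneity and monotonicity, PN = (RR − 1) / RR = 1 − 1/RR.
PN = (4.36 − 1) / 4.36 = 3.36 / 4.36 ≈ 0.7706

PN ≈ 0.771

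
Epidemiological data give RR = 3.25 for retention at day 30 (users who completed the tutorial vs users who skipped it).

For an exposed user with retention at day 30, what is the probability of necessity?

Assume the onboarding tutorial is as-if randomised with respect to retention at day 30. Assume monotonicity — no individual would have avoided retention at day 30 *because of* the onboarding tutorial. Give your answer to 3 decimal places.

PN ≈ 0.692

Under exogeneity and monotonicity, PN = (RR − 1) / RR = 1 − 1/RR.
PN = (3.25 − 1) / 3.25 = 2.25 / 3.25 ≈ 0.6923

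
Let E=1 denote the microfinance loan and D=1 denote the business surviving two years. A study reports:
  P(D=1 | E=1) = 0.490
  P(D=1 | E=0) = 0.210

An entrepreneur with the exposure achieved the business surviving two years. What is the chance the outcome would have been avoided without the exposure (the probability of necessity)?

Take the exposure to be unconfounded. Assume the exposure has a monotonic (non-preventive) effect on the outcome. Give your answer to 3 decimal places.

Let p₁ = 0.49, p₀ = 0.21.
Under exogeneity and monotonicity, PN = (p₁ − p₀) / p₁.
PN = (0.49 − 0.21) / 0.49 = 0.28 / 0.49 ≈ 0.5714

PN ≈ 0.571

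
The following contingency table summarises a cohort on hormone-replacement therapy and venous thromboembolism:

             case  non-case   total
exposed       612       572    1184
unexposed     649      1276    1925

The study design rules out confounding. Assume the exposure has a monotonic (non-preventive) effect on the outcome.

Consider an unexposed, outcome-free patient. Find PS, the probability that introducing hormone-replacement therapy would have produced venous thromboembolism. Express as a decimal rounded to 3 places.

p₁ = P(outcome | exposed) = 612/1184 = 0.51689
p₀ = P(outcome | unexposed) = 649/1925 = 0.33714
Under exogeneity and monotonicity, PS = (p₁ − p₀)/(1 − p₀).
PS = (0.51689 − 0.33714) / 0.66286 ≈ 0.2712

PS ≈ 0.271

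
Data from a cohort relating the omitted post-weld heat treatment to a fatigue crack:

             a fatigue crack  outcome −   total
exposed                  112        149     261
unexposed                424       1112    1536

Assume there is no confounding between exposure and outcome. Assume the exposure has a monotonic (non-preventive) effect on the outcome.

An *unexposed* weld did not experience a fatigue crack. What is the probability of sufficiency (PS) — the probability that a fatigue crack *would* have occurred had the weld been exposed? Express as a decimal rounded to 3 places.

p₁ = P(outcome | exposed) = 112/261 = 0.42912
p₀ = P(outcome | unexposed) = 424/1536 = 0.27604
Under exogeneity and monotonicity, PS = (p₁ − p₀) / (1 − p₀).
PS = (0.42912 − 0.27604) / (1 − 0.27604) = 0.15308 / 0.72396 ≈ 0.2114

PS ≈ 0.211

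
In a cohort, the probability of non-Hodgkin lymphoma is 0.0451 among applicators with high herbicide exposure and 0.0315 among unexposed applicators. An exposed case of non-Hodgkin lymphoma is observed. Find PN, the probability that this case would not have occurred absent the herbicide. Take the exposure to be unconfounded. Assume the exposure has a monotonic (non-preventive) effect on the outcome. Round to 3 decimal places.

PN ≈ 0.302

Let p₁ = 0.0451, p₀ = 0.0315.
Under exogeneity and monotonicity, PN = (p₁ − p₀) / p₁.
PN = (0.0451 − 0.0315) / 0.0451 = 0.0136 / 0.0451 ≈ 0.3016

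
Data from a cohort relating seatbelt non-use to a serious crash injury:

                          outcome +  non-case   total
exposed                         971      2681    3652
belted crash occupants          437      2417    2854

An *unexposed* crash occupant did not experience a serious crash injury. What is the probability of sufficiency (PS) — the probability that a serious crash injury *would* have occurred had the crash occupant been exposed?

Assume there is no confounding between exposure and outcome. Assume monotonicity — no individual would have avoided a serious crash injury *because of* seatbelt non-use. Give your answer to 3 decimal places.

p₁ = P(outcome | exposed) = 971/3652 = 0.26588
p₀ = P(outcome | unexposed) = 437/2854 = 0.15312
Under exogeneity and monotonicity, PS = (p₁ − p₀)/(1 − p₀).
PS = (0.26588 − 0.15312) / 0.84688 ≈ 0.1332

PS ≈ 0.133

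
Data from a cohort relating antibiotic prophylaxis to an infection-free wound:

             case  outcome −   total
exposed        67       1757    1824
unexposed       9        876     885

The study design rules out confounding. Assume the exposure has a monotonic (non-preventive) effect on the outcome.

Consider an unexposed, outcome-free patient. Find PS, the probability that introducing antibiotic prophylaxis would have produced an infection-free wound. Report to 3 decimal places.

PS ≈ 0.027

p₁ = P(outcome | exposed) = 67/1824 = 0.036732
p₀ = P(outcome | unexposed) = 9/885 = 0.010169
Under exogeneity and monotonicity, PS = (p₁ − p₀)/(1 − p₀).
PS = (0.036732 − 0.010169) / 0.98983 ≈ 0.0268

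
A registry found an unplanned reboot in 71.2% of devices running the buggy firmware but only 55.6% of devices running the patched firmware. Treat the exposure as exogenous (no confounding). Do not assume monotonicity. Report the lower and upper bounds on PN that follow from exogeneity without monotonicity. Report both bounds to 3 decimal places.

p₁ = 0.712, p₀ = 0.556.
Under exogeneity alone the bounds on PN are max{0,(p₁−p₀)/p₁} ≤ PN ≤ min{1,(1−p₀)/p₁}.
  lower = (p₁ − p₀)/p₁ = 0.156 / 0.712 ≈ 0.2191
  upper = min{1, (1 − p₀)/p₁} = 0.444 / 0.712 ≈ 0.6236

0.219 ≤ PN ≤ 0.624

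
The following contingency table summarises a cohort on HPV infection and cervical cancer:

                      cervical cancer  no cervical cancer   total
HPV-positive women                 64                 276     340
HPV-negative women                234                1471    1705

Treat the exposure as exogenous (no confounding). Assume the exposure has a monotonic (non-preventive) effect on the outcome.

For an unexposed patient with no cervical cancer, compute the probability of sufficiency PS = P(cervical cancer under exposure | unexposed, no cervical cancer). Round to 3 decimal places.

PS ≈ 0.059

p₁ = P(outcome | exposed) = 64/340 = 0.18824
p₀ = P(outcome | unexposed) = 234/1705 = 0.13724
Under exogeneity and monotonicity, PS = (p₁ − p₀)/(1 − p₀).
PS = (0.18824 − 0.13724) / 0.86276 ≈ 0.0591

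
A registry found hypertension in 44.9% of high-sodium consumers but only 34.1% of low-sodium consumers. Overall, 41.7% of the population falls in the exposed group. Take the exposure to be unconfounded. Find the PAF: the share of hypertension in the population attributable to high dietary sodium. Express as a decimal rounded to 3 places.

p₁ = 0.449, p₀ = 0.341.
Overall risk P(Y=1) = π·p₁ + (1−π)·p₀ = 0.417×0.449 + 0.583×0.341 = 0.38604.
Under exogeneity, PAF = [P(Y=1) − p₀] / P(Y=1).
PAF = (0.38604 − 0.341) / 0.38604 ≈ 0.1167

PAF ≈ 0.117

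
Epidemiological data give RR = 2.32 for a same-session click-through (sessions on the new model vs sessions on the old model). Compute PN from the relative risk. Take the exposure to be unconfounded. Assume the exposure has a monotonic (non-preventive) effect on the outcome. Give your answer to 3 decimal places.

Under exogeneity and monotonicity, PN = (RR − 1) / RR = 1 − 1/RR.
PN = (2.32 − 1) / 2.32 = 1.32 / 2.32 ≈ 0.5690

PN ≈ 0.569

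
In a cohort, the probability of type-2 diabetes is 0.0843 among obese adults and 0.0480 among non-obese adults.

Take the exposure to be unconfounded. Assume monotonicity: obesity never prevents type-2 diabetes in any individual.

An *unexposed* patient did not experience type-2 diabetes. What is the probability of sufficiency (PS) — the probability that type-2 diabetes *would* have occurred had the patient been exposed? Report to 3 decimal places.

PS ≈ 0.038

Let p₁ = 0.0843, p₀ = 0.048.
Under exogeneity and monotonicity, PS = (p₁ − p₀) / (1 − p₀).
PS = (0.0843 − 0.048) / (1 − 0.048) = 0.0363 / 0.952 ≈ 0.0381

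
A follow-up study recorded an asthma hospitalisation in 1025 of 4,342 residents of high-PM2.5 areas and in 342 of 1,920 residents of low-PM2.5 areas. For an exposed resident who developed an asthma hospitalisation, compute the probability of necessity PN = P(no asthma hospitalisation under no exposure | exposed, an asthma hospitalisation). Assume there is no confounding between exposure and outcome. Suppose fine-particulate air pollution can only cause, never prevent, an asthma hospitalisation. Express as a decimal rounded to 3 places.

p₁ = P(outcome | exposed) = 1025/4342 = 0.23607
p₀ = P(outcome | unexposed) = 342/1920 = 0.17813
Under exogeneity and monotonicity, PN = (p₁ − p₀) / p₁.
PN = (0.23607 − 0.17813) / 0.23607 = 0.057941 / 0.23607 ≈ 0.2454

PN ≈ 0.245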